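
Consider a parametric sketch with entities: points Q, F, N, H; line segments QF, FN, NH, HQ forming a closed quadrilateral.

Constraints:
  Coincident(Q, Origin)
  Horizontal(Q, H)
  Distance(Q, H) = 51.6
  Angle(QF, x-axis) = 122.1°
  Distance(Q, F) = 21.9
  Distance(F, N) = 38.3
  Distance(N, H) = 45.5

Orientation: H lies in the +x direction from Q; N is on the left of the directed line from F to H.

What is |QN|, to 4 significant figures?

42.00

Q is at the origin; QH is horizontal with |QH| = 51.6 and H in +x, so H = (51.6, 0). QF runs at 122.1° with |QF| = 21.9, so F = (-11.64, 18.55). N is determined by |FN| = 38.3 and |NH| = 45.5 together: it lies at the intersection of circle(F, 38.3) and circle(H, 45.5). With |FH| = 65.90, the foot of the radical line on FH is 28.37 from F and the perpendicular offset is √(38.3² − 28.37²) = 25.73. Taking the left-of-FH solution: N = (22.83, 35.25).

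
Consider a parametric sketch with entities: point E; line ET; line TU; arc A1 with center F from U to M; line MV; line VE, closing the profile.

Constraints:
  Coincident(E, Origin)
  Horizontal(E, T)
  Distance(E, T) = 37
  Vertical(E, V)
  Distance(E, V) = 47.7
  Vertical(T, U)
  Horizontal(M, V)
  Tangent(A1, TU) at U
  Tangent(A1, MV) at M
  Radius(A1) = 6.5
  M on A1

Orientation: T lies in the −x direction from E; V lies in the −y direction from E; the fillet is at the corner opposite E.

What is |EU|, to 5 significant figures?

55.375

The virtual corner opposite E is at (-37.000, -47.700). A1 meets TU tangentially, so FU is at right angles to TU and since A1 is tangent to MV there, FM ⟂ MV, with radius 6.5, so the center F sits 6.5 in from both sides at F = (-30.500, -41.200). That places the tangent points at U = (-37.000, -41.200) on TU and M = (-30.500, -47.700) on MV. Then |EU| = |U − E| = 55.375.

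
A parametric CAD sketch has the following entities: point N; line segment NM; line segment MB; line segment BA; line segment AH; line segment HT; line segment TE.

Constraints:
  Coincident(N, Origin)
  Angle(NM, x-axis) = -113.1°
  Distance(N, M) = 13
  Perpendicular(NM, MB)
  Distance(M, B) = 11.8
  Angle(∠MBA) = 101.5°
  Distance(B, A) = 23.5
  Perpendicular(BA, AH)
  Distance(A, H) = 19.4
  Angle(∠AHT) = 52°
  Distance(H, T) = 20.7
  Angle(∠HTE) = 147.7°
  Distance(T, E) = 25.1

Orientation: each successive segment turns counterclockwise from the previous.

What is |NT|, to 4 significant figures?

8.153

N is at the origin; NM runs at -113.1° with length 13.0, so M = (-5.100, -11.96). NM ⟂ MB, so MB runs at -23.10°; with |MB| = 11.8, B = (5.754, -16.59). ∠MBA = 101.5° gives BA at 55.40° from the x-axis; with |BA| = 23.5, A = (19.10, 2.756). BA is perpendicular to AH, so AH runs at 145.4°; with |AH| = 19.4, H = (3.129, 13.77). ∠AHT = 52.0° gives HT at -86.60° from the x-axis; with |HT| = 20.7, T = (4.357, -6.891). Then |NT| = |T − N| = 8.153.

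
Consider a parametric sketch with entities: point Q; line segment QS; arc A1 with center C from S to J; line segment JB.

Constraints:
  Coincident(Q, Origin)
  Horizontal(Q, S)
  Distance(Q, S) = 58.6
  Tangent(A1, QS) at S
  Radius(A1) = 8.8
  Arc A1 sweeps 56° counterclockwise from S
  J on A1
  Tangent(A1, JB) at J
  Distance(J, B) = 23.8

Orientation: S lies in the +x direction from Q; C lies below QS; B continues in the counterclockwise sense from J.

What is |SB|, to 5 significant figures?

31.337

On A1, S sits at bearing 90° from C; a 56° counterclockwise sweep puts J at bearing 146°, so J = C + 8.8·(cos 146°, sin 146°) = (51.304, -3.8791). The tangent condition forces CJ to be normal to JB, so JB runs along (−sin 146°, cos 146°); with |JB| = 23.8, B = (37.996, -23.610). Then |SB| = |B − S| = 31.337.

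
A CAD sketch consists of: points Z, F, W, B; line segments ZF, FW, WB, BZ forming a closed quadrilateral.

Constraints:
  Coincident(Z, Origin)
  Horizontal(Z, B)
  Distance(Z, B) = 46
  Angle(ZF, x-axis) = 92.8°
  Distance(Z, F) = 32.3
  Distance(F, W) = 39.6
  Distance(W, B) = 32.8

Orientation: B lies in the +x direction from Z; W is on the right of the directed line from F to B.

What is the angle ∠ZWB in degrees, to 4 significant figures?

154.5°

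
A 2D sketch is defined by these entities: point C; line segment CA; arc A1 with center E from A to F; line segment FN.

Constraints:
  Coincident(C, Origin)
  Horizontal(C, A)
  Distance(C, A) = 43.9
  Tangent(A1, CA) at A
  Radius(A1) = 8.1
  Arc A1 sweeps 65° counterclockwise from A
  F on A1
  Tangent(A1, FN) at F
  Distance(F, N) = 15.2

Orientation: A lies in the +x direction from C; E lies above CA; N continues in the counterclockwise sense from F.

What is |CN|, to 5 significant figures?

60.545

C is at the origin; C and A share the same y with |CA| = 43.9 and A on the +x side, so A = (43.900, 0.0000). A1 meets CA tangentially, so EA is at right angles to CA, so E = A + (0, 8.1) = (43.900, 8.1000). On A1, A sits at bearing -90° from E; a 65° counterclockwise sweep puts F at bearing -25°, so F = E + 8.1·(cos -25°, sin -25°) = (51.241, 4.6768). Since A1 is tangent to FN there, EF ⟂ FN, so FN runs along (−sin -25°, cos -25°); with |FN| = 15.2, N = (57.665, 18.453). Then |CN| = |N − C| = 60.545.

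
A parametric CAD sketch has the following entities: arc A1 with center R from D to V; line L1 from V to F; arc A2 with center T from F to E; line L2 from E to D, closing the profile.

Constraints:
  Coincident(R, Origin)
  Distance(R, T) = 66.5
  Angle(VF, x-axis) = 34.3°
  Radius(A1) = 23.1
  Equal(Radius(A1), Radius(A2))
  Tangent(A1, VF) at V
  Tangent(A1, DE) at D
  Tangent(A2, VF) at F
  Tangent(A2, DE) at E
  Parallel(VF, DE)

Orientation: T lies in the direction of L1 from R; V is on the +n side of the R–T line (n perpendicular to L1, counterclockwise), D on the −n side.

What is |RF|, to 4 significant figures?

70.40

The slot axis is L1's direction at 34.3°, so u = (cos 34.3°, sin 34.3°) = (0.8261, 0.5635) and n = (−sin 34.3°, cos 34.3°) = (-0.5635, 0.8261). R is at the origin and T lies 66.5 along u from R, so T = 66.5·u = (54.94, 37.47). Tangency of A1 to both parallel lines with radius 23.1 puts V and D at R ± 23.1·n: V = (-13.02, 19.08), D = (13.02, -19.08). Equal radii place F and E the same way about T: F = T + 23.1·n = (41.92, 56.56), E = T − 23.1·n = (67.95, 18.39). Then |RF| = |F − R| = 70.40.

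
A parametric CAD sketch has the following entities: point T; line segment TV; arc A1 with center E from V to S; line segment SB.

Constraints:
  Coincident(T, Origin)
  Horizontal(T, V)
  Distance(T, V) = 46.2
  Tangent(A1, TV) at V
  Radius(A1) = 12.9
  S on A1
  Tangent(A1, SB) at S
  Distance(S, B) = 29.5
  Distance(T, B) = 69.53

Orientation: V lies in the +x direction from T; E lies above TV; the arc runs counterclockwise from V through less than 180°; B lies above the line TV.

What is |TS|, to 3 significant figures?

60.8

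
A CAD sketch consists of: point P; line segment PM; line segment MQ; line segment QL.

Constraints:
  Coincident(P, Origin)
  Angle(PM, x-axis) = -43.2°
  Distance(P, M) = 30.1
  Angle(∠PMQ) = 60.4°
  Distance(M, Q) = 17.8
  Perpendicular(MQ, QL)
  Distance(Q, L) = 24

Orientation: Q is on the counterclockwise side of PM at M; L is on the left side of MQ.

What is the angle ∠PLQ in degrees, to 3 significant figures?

127°

P is at the origin; PM runs at -43.2° with length 30.1, so M = 30.1·(cos -43.2°, sin -43.2°) = (21.9, -20.6). ∠PMQ = 60.4°, so MQ runs at -43.2° + (180° − 60.4°) = 76.4° from the x-axis; with |MQ| = 17.8, Q = M + 17.8·(cos 76.4°, sin 76.4°) = (26.1, -3.30). MQ is perpendicular to QL; with |QL| = 24.0 on the left of MQ, L = Q + 24.0·(-0.972, 0.235) = (2.80, 2.34). Then cos ∠PLQ = LP·LQ / (|LP||LQ|), giving 127°.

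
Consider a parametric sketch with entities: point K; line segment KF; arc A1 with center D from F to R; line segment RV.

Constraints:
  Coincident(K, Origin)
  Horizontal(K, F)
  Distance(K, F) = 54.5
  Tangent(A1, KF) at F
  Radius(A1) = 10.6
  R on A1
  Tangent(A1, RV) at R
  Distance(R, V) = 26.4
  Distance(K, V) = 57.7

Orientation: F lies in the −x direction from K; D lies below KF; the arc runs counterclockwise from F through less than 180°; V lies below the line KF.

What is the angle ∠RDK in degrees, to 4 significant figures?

147.9°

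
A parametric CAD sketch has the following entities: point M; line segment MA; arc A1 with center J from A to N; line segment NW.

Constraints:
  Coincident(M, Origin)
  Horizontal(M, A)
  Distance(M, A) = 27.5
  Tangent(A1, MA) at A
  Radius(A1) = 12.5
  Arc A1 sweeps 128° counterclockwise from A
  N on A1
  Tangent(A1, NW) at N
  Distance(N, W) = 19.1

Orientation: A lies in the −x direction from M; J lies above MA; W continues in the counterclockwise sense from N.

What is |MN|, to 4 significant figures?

26.82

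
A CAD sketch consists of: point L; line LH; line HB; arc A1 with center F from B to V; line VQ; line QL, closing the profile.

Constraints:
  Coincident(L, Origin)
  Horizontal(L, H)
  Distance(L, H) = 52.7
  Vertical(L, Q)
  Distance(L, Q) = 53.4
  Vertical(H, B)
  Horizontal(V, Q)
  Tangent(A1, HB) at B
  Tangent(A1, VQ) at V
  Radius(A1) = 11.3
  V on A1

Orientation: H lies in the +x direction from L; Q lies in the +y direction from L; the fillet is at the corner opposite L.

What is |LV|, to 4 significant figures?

67.57

L is at the origin; L and H share the same y with |LH| = 52.7 and H on the +x side, so H = (52.70, 0.000). LQ is vertical with |LQ| = 53.4 and Q on the +y side, so Q = (0.000, 53.40). The virtual corner opposite L is at (52.70, 53.40). Since A1 is tangent to HB there, FB ⟂ HB and A1 meets VQ tangentially, so FV is at right angles to VQ, with radius 11.3, so the center F sits 11.3 in from both sides at F = (41.40, 42.10). That places the tangent points at B = (52.70, 42.10) on HB and V = (41.40, 53.40) on VQ. Then |LV| = |V − L| = 67.57.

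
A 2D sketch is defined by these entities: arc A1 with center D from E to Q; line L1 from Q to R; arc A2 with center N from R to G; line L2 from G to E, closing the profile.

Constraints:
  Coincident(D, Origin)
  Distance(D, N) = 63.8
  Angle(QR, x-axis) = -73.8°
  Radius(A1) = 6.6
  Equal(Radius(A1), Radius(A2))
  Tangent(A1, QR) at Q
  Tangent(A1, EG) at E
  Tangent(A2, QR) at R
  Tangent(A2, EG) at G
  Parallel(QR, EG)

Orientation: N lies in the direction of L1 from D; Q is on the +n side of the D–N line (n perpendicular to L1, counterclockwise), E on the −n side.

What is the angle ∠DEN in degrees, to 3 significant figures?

84.1°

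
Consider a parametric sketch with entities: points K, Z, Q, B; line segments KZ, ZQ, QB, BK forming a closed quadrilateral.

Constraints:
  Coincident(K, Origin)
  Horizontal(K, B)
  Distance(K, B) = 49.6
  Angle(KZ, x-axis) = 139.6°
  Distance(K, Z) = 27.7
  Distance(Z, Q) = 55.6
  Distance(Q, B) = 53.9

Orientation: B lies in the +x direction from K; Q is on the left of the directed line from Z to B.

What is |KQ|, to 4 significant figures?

54.57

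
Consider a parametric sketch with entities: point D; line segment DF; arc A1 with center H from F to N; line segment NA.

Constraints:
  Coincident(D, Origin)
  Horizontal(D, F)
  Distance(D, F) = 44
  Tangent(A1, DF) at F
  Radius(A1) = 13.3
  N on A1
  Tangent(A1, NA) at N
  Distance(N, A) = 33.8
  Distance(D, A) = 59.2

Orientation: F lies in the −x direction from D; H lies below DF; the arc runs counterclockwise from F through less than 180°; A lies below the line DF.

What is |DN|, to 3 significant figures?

58.6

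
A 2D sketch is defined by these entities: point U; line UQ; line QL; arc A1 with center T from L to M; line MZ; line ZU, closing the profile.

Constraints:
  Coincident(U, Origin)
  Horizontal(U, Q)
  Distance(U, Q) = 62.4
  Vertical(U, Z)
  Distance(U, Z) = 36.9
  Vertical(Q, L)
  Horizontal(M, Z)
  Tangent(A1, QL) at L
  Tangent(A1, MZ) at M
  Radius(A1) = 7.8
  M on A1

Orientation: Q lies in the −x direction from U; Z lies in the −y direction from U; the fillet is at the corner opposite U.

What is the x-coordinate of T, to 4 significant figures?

-54.60

U is at the origin; U and Q share the same y with |UQ| = 62.4 and Q on the −x side, so Q = (-62.40, 0.000). U and Z share the same x with |UZ| = 36.9 and Z on the −y side, so Z = (0.000, -36.90). The virtual corner opposite U is at (-62.40, -36.90). The tangent condition forces TL to be normal to QL and tangency of A1 to MZ means the radius TM is perpendicular to MZ, with radius 7.8, so the center T sits 7.8 in from both sides at T = (-54.60, -29.10). So T.x = -54.60.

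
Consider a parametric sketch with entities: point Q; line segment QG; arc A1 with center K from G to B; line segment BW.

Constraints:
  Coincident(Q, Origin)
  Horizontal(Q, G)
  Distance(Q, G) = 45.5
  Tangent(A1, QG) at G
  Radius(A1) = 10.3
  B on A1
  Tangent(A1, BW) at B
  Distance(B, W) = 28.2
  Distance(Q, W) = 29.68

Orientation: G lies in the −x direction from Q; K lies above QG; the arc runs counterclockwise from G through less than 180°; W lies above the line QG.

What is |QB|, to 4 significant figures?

38.26

Checks: |KB| = 10.30 ✓; ∠(KB, BW) = 90.00° ✓; |BW| = 28.20 ✓; |QW| = 29.68 ✓.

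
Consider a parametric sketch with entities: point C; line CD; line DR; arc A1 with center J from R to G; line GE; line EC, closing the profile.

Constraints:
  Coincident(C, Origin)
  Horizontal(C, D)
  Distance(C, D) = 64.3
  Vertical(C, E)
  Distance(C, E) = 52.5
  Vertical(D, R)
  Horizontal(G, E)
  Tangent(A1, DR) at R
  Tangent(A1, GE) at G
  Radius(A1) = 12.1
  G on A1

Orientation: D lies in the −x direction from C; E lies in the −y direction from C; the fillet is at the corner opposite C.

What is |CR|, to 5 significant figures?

75.938

C is at the origin; CD is horizontal with |CD| = 64.3 and D on the −x side, so D = (-64.300, 0.0000). CE is vertical with |CE| = 52.5 and E on the −y side, so E = (0.0000, -52.500). The virtual corner opposite C is at (-64.300, -52.500). Tangency of A1 to DR means the radius JR is perpendicular to DR and the tangent condition forces JG to be normal to GE, with radius 12.1, so the center J sits 12.1 in from both sides at J = (-52.200, -40.400). That places the tangent points at R = (-64.300, -40.400) on DR and G = (-52.200, -52.500) on GE. Then |CR| = |R − C| = 75.938.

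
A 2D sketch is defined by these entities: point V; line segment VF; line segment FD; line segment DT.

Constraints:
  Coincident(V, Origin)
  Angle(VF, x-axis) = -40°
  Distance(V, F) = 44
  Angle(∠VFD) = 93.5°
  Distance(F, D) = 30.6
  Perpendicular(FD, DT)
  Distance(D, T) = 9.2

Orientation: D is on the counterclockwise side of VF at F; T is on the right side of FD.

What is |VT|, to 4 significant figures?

62.69

∠VFD = 93.5°, so FD runs at -40.0° + (180° − 93.5°) = 46.50° from the x-axis; with |FD| = 30.6, D = F + 30.6·(cos 46.50°, sin 46.50°) = (54.77, -6.086). The perpendicularity gives DT at right angles to FD; with |DT| = 9.2 on the right of FD, T = D + 9.2·(0.7254, -0.6884) = (61.44, -12.42). Then |VT| = |T − V| = 62.69.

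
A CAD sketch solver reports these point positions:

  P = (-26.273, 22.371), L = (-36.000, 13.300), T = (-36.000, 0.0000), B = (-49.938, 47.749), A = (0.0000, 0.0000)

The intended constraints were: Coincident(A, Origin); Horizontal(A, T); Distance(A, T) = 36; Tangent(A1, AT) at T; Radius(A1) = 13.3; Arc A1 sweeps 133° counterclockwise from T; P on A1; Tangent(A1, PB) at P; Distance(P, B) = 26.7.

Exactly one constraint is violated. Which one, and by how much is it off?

Distance(P, B) = 26.7 — off by 8.00.

A = (0.00, 0.00) ✓; A.y = 0.00, T.y = 0.00 ✓; |AT| = 36.00 ✓; ∠(LT, TA) = 90.00° ✓; |LT| = 13.30 ✓; bearing(L→P) − bearing(L→T) = 133.0° ✓; |LP| = 13.30 ✓; ∠(LP, PB) = 90.00° ✓; |PB| = 34.70 ✗.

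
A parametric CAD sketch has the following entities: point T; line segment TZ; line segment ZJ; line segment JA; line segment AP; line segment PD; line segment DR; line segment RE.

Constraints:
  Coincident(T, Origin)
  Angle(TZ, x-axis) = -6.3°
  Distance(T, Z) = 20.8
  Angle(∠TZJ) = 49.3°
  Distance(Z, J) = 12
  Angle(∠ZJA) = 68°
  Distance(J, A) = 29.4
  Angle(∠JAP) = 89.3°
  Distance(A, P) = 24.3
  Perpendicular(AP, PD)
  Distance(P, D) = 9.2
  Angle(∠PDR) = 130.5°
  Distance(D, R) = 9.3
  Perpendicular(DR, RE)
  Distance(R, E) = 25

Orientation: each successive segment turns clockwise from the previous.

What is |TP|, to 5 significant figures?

35.058

T is at the origin; TZ runs at -6.3° with length 20.8, so Z = (20.674, -2.2825). ∠TZJ = 49.3° gives ZJ at -137.00° from the x-axis; with |ZJ| = 12.0, J = (11.898, -10.466). ∠ZJA = 68.0° gives JA at 111.00° from the x-axis; with |JA| = 29.4, A = (1.3621, 16.981). ∠JAP = 89.3° gives AP at 20.300° from the x-axis; with |AP| = 24.3, P = (24.153, 25.411). Then |TP| = |P − T| = 35.058.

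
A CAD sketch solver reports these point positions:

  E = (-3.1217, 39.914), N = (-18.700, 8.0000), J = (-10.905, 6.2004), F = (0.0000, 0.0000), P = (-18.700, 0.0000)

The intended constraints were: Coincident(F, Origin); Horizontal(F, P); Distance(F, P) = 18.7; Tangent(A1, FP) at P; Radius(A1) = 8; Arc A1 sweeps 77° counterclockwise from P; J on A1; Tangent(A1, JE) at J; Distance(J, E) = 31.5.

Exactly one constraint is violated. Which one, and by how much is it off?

Distance(J, E) = 31.5 — off by 3.10.

F = (0.00, 0.00) ✓; F.y = 0.00, P.y = 0.00 ✓; |FP| = 18.70 ✓; ∠(NP, PF) = 90.00° ✓; |NP| = 8.000 ✓; bearing(N→J) − bearing(N→P) = 77.00° ✓; |NJ| = 8.000 ✓; ∠(NJ, JE) = 90.00° ✓; |JE| = 34.60 ✗.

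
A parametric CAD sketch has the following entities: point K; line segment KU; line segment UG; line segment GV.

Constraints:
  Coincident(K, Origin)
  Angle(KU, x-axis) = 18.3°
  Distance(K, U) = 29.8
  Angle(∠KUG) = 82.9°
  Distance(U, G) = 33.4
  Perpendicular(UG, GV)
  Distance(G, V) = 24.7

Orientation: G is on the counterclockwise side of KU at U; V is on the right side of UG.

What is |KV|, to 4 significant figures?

61.87

∠KUG = 82.9°, so UG runs at 18.3° + (180° − 82.9°) = 115.4° from the x-axis; with |UG| = 33.4, G = U + 33.4·(cos 115.4°, sin 115.4°) = (13.97, 39.53). UG is perpendicular to GV; with |GV| = 24.7 on the right of UG, V = G + 24.7·(0.9033, 0.4289) = (36.28, 50.12). Then |KV| = |V − K| = 61.87.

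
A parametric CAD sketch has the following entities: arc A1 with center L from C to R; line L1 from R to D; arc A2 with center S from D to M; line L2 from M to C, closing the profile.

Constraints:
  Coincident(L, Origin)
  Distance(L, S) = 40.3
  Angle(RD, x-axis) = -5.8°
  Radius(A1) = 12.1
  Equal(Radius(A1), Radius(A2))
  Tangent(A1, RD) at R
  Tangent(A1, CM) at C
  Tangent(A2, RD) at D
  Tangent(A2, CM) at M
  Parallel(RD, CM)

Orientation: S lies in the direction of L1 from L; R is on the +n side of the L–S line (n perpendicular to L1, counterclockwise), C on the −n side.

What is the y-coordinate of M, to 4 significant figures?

-16.11

The slot axis is L1's direction at -5.8°, so u = (cos -5.8°, sin -5.8°) = (0.9949, -0.1011) and n = (−sin -5.8°, cos -5.8°) = (0.1011, 0.9949). L is at the origin and S lies 40.3 along u from L, so S = 40.3·u = (40.09, -4.073). Tangency of A1 to both parallel lines with radius 12.1 puts R and C at L ± 12.1·n: R = (1.223, 12.04), C = (-1.223, -12.04). Equal radii place D and M the same way about S: D = S + 12.1·n = (41.32, 7.965), M = S − 12.1·n = (38.87, -16.11). So M.y = -16.11.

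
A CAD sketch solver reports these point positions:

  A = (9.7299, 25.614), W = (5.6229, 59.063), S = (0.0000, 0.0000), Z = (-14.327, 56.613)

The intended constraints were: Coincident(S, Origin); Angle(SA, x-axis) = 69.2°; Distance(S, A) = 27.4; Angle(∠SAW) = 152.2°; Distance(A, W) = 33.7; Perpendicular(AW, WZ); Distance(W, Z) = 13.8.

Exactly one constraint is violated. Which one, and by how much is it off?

Distance(W, Z) = 13.8 — off by 6.30.

S = (0.00, 0.00) ✓; SA at 69.20° ✓; |SA| = 27.40 ✓; ∠SAW = 152.2° ✓; |AW| = 33.70 ✓; ∠(AW, WZ) = 90.00° ✓; |WZ| = 20.10 ✗.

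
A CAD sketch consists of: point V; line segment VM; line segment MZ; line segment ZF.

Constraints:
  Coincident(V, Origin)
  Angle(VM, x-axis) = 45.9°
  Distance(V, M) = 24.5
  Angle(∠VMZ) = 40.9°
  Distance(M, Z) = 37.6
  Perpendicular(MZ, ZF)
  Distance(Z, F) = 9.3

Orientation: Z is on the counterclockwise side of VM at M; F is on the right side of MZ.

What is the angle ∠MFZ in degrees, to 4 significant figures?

76.11°

∠VMZ = 40.9°, so MZ runs at 45.9° + (180° − 40.9°) = 185.0° from the x-axis; with |MZ| = 37.6, Z = M + 37.6·(cos 185.0°, sin 185.0°) = (-20.41, 14.32). MZ is perpendicular to ZF; with |ZF| = 9.3 on the right of MZ, F = Z + 9.3·(-0.08716, 0.9962) = (-21.22, 23.58). Then cos ∠MFZ = FM·FZ / (|FM||FZ|), giving 76.11°.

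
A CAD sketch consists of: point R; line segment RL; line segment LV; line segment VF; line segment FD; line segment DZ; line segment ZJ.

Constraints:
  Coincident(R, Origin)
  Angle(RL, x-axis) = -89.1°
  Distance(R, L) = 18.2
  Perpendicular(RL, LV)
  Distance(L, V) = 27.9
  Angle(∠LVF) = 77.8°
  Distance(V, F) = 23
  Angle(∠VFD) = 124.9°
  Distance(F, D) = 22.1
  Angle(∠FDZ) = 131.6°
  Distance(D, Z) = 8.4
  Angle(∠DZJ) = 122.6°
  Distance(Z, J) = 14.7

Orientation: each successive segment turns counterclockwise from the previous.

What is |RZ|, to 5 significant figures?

10.402

∠VFD = 124.9° gives FD at 158.20° from the x-axis; with |FD| = 22.1, D = (2.4499, 12.849). ∠FDZ = 131.6° gives DZ at -153.40° from the x-axis; with |DZ| = 8.4, Z = (-5.0610, 9.0880). Then |RZ| = |Z − R| = 10.402.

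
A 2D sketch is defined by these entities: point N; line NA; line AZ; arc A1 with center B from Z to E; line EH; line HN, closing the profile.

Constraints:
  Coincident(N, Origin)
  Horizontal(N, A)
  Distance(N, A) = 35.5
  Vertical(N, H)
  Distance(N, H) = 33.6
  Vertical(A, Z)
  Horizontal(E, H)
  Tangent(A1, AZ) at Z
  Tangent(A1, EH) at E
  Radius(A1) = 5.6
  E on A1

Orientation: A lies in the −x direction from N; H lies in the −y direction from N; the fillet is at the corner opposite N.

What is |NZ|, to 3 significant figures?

45.2

N is at the origin; NA is horizontal with |NA| = 35.5 and A on the −x side, so A = (-35.5, 0.00). N and H share the same x with |NH| = 33.6 and H on the −y side, so H = (0.00, -33.6). The virtual corner opposite N is at (-35.5, -33.6). Since A1 is tangent to AZ there, BZ ⟂ AZ and A1 meets EH tangentially, so BE is at right angles to EH, with radius 5.6, so the center B sits 5.6 in from both sides at B = (-29.9, -28.0). That places the tangent points at Z = (-35.5, -28.0) on AZ and E = (-29.9, -33.6) on EH. Then |NZ| = |Z − N| = 45.2.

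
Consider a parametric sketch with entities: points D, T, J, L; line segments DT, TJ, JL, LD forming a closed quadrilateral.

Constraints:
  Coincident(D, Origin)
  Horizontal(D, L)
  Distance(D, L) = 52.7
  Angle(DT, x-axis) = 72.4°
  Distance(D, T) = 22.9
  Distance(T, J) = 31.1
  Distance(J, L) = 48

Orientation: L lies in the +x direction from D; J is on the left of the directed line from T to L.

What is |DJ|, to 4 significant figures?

52.09

D is at the origin; DL is horizontal with |DL| = 52.7 and L in +x, so L = (52.7, 0). DT runs at 72.4° with |DT| = 22.9, so T = (6.924, 21.83). J is determined by |TJ| = 31.1 and |JL| = 48.0 together: it lies at the intersection of circle(T, 31.1) and circle(L, 48.0). With |TL| = 50.71, the foot of the radical line on TL is 12.18 from T and the perpendicular offset is √(31.1² − 12.18²) = 28.62. Taking the left-of-TL solution: J = (30.23, 42.42).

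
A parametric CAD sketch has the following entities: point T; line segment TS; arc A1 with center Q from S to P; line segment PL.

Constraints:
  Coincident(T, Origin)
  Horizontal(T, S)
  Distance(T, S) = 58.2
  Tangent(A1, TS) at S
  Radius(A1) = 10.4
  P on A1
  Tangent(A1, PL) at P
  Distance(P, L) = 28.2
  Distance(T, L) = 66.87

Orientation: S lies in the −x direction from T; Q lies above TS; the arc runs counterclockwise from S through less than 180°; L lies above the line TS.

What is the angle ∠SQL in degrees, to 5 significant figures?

171.04°

T is at the origin; TS is horizontal with |TS| = 58.2 and S on the −x side, so S = (-58.200, 0.0000). Since A1 is tangent to TS there, QS ⟂ TS, so Q = S + (0, 10.4) = (-58.200, 10.400). Since QP ⟂ PL (tangency), |QL| = √(10.4² + 28.2²) = 30.057 regardless of where P sits on A1. So L lies on both circle(T, 66.87) and circle(Q, 30.057); the above-TS intersection is L = (-53.520, 40.090). P is the foot of the tangent from L: P = (-48.001, 12.435).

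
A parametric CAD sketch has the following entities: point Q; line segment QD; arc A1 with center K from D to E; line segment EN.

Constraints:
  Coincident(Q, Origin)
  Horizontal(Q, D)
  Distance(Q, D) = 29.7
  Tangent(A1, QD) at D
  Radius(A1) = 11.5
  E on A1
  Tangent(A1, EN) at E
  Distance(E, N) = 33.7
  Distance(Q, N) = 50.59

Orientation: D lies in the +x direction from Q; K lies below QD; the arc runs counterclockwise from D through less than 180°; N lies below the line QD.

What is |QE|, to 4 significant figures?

22.08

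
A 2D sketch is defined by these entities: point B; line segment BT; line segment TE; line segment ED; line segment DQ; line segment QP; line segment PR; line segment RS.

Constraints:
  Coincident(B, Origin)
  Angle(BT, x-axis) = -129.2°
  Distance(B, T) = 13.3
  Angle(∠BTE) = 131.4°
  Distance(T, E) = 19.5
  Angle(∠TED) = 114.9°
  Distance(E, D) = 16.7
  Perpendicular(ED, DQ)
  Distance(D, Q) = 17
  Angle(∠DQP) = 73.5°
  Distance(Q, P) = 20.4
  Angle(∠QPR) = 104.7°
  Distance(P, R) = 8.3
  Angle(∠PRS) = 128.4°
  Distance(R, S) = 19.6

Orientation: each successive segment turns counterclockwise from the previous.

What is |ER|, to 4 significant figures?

3.902

∠DQP = 73.5° gives QP at -179.0° from the x-axis; with |QP| = 20.4, P = (-4.982, -17.98). ∠QPR = 104.7° gives PR at -103.7° from the x-axis; with |PR| = 8.3, R = (-6.948, -26.05). Then |ER| = |R − E| = 3.902.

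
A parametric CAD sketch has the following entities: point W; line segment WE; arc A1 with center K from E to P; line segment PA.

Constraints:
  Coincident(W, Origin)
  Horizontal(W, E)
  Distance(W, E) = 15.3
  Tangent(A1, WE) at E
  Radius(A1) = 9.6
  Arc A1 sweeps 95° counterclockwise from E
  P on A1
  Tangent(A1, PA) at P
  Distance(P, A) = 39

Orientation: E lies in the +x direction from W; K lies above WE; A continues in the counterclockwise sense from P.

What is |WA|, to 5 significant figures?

53.759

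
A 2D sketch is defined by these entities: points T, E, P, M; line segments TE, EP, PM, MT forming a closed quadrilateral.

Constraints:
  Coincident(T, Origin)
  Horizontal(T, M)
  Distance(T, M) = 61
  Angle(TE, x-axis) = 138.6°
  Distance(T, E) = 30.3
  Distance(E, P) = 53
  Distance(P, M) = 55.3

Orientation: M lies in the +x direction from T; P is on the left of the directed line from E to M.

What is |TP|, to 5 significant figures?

49.320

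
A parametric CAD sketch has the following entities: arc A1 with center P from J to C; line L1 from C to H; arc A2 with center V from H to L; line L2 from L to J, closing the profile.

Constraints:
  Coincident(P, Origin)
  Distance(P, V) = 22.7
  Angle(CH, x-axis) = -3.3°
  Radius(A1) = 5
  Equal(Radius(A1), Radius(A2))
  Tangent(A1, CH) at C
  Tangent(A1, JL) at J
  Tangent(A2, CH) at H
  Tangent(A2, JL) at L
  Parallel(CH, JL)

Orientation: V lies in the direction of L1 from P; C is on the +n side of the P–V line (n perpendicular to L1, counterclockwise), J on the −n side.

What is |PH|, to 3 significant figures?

23.2

The slot axis is L1's direction at -3.3°, so u = (cos -3.3°, sin -3.3°) = (0.998, -0.0576) and n = (−sin -3.3°, cos -3.3°) = (0.0576, 0.998). P is at the origin and V lies 22.7 along u from P, so V = 22.7·u = (22.7, -1.31). Tangency of A1 to both parallel lines with radius 5.0 puts C and J at P ± 5.0·n: C = (0.288, 4.99), J = (-0.288, -4.99). Equal radii place H and L the same way about V: H = V + 5.0·n = (23.0, 3.69), L = V − 5.0·n = (22.4, -6.30). Then |PH| = |H − P| = 23.2.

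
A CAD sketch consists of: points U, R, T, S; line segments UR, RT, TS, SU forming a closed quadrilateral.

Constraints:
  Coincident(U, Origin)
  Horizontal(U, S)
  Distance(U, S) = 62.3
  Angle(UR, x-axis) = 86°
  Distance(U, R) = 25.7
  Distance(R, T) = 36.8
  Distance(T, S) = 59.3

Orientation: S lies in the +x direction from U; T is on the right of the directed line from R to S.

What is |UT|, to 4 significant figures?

11.81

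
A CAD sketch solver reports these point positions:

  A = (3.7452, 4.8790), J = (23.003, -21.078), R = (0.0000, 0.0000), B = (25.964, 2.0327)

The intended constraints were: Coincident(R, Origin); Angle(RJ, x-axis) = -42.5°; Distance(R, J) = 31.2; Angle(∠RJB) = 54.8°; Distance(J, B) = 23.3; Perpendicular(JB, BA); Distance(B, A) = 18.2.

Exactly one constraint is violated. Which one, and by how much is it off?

Distance(B, A) = 18.2 — off by 4.20.

R = (0.00, 0.00) ✓; RJ at -42.50° ✓; |RJ| = 31.20 ✓; ∠RJB = 54.80° ✓; |JB| = 23.30 ✓; ∠(JB, BA) = 90.00° ✓; |BA| = 22.40 ✗.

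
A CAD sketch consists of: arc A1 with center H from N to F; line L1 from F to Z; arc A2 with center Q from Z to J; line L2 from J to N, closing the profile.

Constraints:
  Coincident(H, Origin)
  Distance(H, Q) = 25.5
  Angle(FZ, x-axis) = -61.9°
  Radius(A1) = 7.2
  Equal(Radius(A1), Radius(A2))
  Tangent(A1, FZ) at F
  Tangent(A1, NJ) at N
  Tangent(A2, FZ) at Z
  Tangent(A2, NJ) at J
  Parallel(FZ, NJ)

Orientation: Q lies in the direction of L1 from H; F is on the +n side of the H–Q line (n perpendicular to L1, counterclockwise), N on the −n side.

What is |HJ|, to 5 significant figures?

26.497

Tangency of A1 to both parallel lines with radius 7.2 puts F and N at H ± 7.2·n: F = (6.3513, 3.3913), N = (-6.3513, -3.3913). Equal radii place Z and J the same way about Q: Z = Q + 7.2·n = (18.362, -19.103), J = Q − 7.2·n = (5.6595, -25.886). Then |HJ| = |J − H| = 26.497.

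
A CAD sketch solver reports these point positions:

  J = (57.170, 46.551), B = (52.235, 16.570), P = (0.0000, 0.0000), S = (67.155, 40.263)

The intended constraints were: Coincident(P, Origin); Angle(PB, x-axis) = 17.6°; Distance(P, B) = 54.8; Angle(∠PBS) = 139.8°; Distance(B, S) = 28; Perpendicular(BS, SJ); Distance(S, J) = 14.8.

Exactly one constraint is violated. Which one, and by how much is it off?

Distance(S, J) = 14.8 — off by 3.00.

P = (0.00, 0.00) ✓; PB at 17.60° ✓; |PB| = 54.80 ✓; ∠PBS = 139.8° ✓; |BS| = 28.00 ✓; ∠(BS, SJ) = 90.00° ✓; |SJ| = 11.80 ✗.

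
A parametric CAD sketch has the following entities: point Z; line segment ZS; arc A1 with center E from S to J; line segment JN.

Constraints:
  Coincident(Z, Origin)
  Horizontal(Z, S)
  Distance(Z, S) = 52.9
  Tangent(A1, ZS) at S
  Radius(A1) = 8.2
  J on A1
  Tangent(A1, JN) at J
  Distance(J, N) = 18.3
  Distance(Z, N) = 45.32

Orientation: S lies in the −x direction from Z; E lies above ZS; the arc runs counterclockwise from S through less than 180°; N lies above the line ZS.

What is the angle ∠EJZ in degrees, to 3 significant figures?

168°

Z is at the origin; Z and S share the same y with |ZS| = 52.9 and S on the −x side, so S = (-52.9, 0.00). Since A1 is tangent to ZS there, ES ⟂ ZS, so E = S + (0, 8.2) = (-52.9, 8.20). Since EJ ⟂ JN (tangency), |EN| = √(8.2² + 18.3²) = 20.1 regardless of where J sits on A1. So N lies on both circle(Z, 45.32) and circle(E, 20.1); the above-ZS intersection is N = (-39.2, 22.8). J is the foot of the tangent from N: J = (-45.2, 5.52).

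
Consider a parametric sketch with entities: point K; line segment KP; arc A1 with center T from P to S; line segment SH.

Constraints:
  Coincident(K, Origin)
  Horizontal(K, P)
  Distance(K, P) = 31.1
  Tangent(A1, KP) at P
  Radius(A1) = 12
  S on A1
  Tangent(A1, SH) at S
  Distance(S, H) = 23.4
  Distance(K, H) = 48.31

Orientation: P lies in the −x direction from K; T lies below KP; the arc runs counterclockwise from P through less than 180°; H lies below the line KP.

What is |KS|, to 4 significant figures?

45.21

Checks: K.y = 0.00, P.y = 0.00 ✓; |TS| = 12.00 ✓; ∠(TS, SH) = 90.00° ✓; |SH| = 23.40 ✓; |KH| = 48.31 ✓.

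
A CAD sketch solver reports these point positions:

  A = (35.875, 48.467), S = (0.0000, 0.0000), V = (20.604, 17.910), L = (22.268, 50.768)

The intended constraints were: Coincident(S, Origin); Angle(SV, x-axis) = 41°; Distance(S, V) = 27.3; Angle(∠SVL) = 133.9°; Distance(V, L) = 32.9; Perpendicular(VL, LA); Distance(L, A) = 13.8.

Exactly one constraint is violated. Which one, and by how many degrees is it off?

Perpendicular(VL, LA) — off by 6.70°.

S = (0.00, 0.00) ✓; SV at 41.00° ✓; |SV| = 27.30 ✓; ∠SVL = 133.9° ✓; |VL| = 32.90 ✓; ∠(VL, LA) = 96.70° ✗; |LA| = 13.80 ✓.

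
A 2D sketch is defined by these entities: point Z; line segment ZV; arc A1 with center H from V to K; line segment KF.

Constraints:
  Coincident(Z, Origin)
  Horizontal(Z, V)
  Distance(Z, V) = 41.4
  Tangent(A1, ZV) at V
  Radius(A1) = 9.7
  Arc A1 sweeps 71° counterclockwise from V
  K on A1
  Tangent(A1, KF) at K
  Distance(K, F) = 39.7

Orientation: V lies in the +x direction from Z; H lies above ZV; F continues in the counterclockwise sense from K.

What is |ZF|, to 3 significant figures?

77.3

On A1, V sits at bearing -90° from H; a 71° counterclockwise sweep puts K at bearing -19°, so K = H + 9.7·(cos -19°, sin -19°) = (50.6, 6.54). The tangent condition forces HK to be normal to KF, so KF runs along (−sin -19°, cos -19°); with |KF| = 39.7, F = (63.5, 44.1). Then |ZF| = |F − Z| = 77.3.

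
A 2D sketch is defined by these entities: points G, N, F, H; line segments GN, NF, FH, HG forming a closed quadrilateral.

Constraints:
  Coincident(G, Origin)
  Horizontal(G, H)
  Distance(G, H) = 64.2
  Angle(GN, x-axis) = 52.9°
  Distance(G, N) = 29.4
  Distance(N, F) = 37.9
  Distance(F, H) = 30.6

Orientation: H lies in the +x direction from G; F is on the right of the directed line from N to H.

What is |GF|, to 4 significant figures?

36.74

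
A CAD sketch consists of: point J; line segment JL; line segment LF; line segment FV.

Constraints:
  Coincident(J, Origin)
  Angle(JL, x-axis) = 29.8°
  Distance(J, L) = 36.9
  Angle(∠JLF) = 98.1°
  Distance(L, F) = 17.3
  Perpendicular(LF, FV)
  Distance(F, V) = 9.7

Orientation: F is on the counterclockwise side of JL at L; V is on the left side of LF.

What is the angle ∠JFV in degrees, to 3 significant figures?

31.6°

∠JLF = 98.1°, so LF runs at 29.8° + (180° − 98.1°) = 112° from the x-axis; with |LF| = 17.3, F = L + 17.3·(cos 112°, sin 112°) = (25.6, 34.4). LF ⟂ FV; with |FV| = 9.7 on the left of LF, V = F + 9.7·(-0.929, -0.370) = (16.6, 30.8). Then cos ∠JFV = FJ·FV / (|FJ||FV|), giving 31.6°.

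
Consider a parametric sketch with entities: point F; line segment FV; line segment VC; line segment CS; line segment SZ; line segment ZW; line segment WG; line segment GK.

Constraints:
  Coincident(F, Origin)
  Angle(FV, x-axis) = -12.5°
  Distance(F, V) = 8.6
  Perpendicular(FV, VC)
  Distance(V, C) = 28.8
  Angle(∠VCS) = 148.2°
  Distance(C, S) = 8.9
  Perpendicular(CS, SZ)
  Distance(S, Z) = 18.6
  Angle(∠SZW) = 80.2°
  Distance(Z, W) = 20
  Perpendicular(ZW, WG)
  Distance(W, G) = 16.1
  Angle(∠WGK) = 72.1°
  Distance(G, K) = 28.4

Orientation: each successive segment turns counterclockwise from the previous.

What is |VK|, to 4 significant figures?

41.64

ZW is perpendicular to WG, so WG runs at 29.10°; with |WG| = 16.1, G = (17.93, 18.86). ∠WGK = 72.1° gives GK at 137.0° from the x-axis; with |GK| = 28.4, K = (-2.843, 38.23). Then |VK| = |K − V| = 41.64.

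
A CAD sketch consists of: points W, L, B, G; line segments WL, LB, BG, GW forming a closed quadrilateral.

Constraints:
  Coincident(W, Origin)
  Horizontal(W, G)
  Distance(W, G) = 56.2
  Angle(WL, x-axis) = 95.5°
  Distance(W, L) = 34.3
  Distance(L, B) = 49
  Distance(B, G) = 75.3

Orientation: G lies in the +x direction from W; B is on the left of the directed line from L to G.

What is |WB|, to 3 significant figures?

76.4

W is at the origin; W and G share the same y with |WG| = 56.2 and G in +x, so G = (56.2, 0). WL runs at 95.5° with |WL| = 34.3, so L = (-3.29, 34.1). B is determined by |LB| = 49.0 and |BG| = 75.3 together: it lies at the intersection of circle(L, 49.0) and circle(G, 75.3). With |LG| = 68.6, the foot of the radical line on LG is 10.5 from L and the perpendicular offset is √(49.0² − 10.5²) = 47.9. Taking the left-of-LG solution: B = (29.6, 70.5).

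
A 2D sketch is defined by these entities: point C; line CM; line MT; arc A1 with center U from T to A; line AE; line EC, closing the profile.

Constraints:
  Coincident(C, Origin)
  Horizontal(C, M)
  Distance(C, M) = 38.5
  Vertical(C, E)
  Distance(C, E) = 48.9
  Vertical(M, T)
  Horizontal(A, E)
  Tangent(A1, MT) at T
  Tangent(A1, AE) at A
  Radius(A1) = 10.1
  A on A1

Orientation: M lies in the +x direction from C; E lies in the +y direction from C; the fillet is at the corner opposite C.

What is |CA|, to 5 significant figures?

56.549

The virtual corner opposite C is at (38.500, 48.900). A1 meets MT tangentially, so UT is at right angles to MT and A1 meets AE tangentially, so UA is at right angles to AE, with radius 10.1, so the center U sits 10.1 in from both sides at U = (28.400, 38.800). That places the tangent points at T = (38.500, 38.800) on MT and A = (28.400, 48.900) on AE. Then |CA| = |A − C| = 56.549.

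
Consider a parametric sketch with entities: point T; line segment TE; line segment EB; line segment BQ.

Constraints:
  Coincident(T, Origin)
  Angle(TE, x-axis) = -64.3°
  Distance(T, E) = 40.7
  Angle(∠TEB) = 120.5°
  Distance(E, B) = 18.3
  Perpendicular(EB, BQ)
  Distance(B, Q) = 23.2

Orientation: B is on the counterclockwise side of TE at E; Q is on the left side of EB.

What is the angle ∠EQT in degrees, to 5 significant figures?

68.677°

T is at the origin; TE runs at -64.3° with length 40.7, so E = 40.7·(cos -64.3°, sin -64.3°) = (17.650, -36.674). ∠TEB = 120.5°, so EB runs at -64.3° + (180° − 120.5°) = -4.8000° from the x-axis; with |EB| = 18.3, B = E + 18.3·(cos -4.8000°, sin -4.8000°) = (35.886, -38.205). The perpendicularity gives BQ at right angles to EB; with |BQ| = 23.2 on the left of EB, Q = B + 23.2·(0.083678, 0.99649) = (37.827, -15.087). Then cos ∠EQT = QE·QT / (|QE||QT|), giving 68.677°.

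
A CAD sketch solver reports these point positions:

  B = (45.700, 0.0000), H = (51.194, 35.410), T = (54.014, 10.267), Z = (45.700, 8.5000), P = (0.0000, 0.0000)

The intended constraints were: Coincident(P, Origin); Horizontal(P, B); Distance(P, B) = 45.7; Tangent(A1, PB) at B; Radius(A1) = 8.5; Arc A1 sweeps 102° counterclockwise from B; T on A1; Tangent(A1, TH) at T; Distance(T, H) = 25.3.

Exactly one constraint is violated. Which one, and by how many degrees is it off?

Tangent(A1, TH) at T — off by 5.60°.

P = (0.00, 0.00) ✓; P.y = 0.00, B.y = 0.00 ✓; |PB| = 45.70 ✓; ∠(ZB, BP) = 90.00° ✓; |ZB| = 8.500 ✓; bearing(Z→T) − bearing(Z→B) = 102.0° ✓; |ZT| = 8.500 ✓; ∠(ZT, TH) = 95.60° ✗; |TH| = 25.30 ✓.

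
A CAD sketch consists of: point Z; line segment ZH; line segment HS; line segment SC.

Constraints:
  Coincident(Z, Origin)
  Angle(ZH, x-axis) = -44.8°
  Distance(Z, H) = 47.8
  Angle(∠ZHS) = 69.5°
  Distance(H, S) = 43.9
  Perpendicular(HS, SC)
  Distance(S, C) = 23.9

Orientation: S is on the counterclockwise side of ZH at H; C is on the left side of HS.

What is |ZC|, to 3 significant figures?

34.3

∠ZHS = 69.5°, so HS runs at -44.8° + (180° − 69.5°) = 65.7° from the x-axis; with |HS| = 43.9, S = H + 43.9·(cos 65.7°, sin 65.7°) = (52.0, 6.33). HS is perpendicular to SC; with |SC| = 23.9 on the left of HS, C = S + 23.9·(-0.911, 0.412) = (30.2, 16.2). Then |ZC| = |C − Z| = 34.3.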